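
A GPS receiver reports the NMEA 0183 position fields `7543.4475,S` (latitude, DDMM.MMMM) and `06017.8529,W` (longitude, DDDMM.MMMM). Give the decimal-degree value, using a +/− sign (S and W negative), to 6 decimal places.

Lat: degrees = first 2 digits = 75, minutes = 43.4475; 75 + 43.4475/60 = 75.7241250
S → negative
Lon: degrees = first 3 digits = 60, minutes = 17.8529; 60 + 17.8529/60 = 60.2975483
W ⇒ negate

-75.724125, -60.297548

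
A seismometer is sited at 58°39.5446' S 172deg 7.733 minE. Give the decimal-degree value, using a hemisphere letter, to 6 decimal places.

φ: 58 + 39.5446/60 = 58.6590767
λ: 7.733′ = 0.128883°; total 172.1288833

58.659077° S, 172.128883° E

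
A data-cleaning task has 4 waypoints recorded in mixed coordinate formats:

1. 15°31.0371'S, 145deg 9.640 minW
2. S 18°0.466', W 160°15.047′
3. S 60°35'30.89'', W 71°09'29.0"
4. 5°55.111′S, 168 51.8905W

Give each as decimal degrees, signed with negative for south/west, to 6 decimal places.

1. -15.517285, -145.160667
2. -18.007767, -160.250783
3. -60.591914, -71.158056
4. -5.918517, -168.864842

Point 1:
  Lat: 15 + 31.0371/60 = 15.5172850
  S ⇒ negate
  λ: 145 + 9.64/60 = 145.1606667
  W → negative
Point 2:
  φ: 18 + 0.466/60 = 18.0077667
  S → negative
  Lon: 160 + 15.047/60 = 160.2507833
  hemisphere W, so the sign is −
Point 3:
  Lat: 35′ + 30.89″ = 35.51483′; 60 + 35.51483/60 = 60.5919139
  hemisphere S, so the sign is −
  Lon: 9′ + 29″ = 9.48333′; 71 + 9.48333/60 = 71.1580556
  W ⇒ negate
Point 4:
  Latitude: 5 + 55.111/60 = 5.9185167
  S ⇒ negate
  λ: 168 + 51.8905/60 = 168.8648417
  W → negative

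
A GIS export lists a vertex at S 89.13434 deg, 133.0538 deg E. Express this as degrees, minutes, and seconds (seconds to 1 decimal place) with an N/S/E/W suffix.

φ: whole degrees 89; 8.06040′ → 8′ and 3.624″
Longitude: 0.053800 × 60 = 3.22800′ → 3′, remainder × 60 = 13.680″

89°08′3.6″ S, 133°03′13.7″ E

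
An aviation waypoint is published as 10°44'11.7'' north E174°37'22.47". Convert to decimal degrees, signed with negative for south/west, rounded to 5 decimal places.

10.73658, 174.62291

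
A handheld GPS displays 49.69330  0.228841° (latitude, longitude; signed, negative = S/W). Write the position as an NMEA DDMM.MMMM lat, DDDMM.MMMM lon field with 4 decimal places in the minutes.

4941.5980,N / 00013.7305,E

φ: fractional part 0.693300 → 41.598000 minutes
Lon: 0° + 0.228841 × 60 = 0° 13.730460′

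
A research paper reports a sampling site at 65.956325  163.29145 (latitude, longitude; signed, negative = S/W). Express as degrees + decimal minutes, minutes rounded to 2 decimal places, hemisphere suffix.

65° 57.38′ N, 163° 17.49′ E

φ: minutes = (65.956325 − 65) × 60 = 57.3795
Lon: 163° + 0.291450 × 60 = 163° 17.4870′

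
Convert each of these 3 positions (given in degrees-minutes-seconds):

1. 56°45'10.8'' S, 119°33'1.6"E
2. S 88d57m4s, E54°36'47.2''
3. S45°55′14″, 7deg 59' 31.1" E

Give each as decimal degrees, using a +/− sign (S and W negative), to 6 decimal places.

1. -56.753000, 119.550444
2. -88.951111, 54.613111
3. -45.920556, 7.991972

Point 1:
  φ: 45′ + 10.8″ = 45.18000′; 56 + 45.18000/60 = 56.7530000
  S ⇒ negate
  Longitude: 119 + 33/60 + 1.6/3600 = 119.5504444
  E → positive
Point 2:
  Lat: 88 + 57/60 + 4/3600 = 88.9511111
  hemisphere S, so the sign is −
  Lon: 54 + 36/60 + 47.2/3600 = 54.6131111
  E → positive
Point 3:
  φ: 55′ + 14″ = 55.23333′; 45 + 55.23333/60 = 45.9205556
  hemisphere S, so the sign is −
  Lon: 7 + 59/60 + 31.1/3600 = 7.9919722
  E → positive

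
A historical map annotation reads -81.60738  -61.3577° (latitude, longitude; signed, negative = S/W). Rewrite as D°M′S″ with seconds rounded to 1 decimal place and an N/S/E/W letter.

Latitude is negative → S; |value| = 81.607380
Lat: whole degrees 81; 36.44280′ → 36′ and 26.568″
Longitude is negative → W; |value| = 61.357700
Longitude: whole degrees 61; 21.46200′ → 21′ and 27.720″

81°36′26.6″ S, 61°21′27.7″ W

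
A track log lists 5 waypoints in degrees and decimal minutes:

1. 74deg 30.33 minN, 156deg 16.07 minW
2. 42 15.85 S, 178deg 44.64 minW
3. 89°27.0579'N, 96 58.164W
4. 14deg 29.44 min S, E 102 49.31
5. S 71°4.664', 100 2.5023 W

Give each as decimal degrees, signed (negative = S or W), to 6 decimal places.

Point 1:
  φ: 74 + 30.33/60 = 74.5055000
  N → positive
  Longitude: 16.07′ = 0.267833°; total 156.2678333
  W → negative
Point 2:
  Latitude: 42 + 15.85/60 = 42.2641667
  S ⇒ negate
  Lon: 44.64′ = 0.744000°; total 178.7440000
  hemisphere W, so the sign is −
Point 3:
  Latitude: 89 + 27.0579/60 = 89.4509650
  N ⇒ keep positive
  Longitude: 58.164′ = 0.969400°; total 96.9694000
  hemisphere W, so the sign is −
Point 4:
  φ: 14 + 29.44/60 = 14.4906667
  hemisphere S, so the sign is −
  Lon: 102 + 49.31/60 = 102.8218333
  E ⇒ keep positive
Point 5:
  Lat: 4.664′ = 0.077733°; total 71.0777333
  S ⇒ negate
  Lon: 100 + 2.5023/60 = 100.0417050
  hemisphere W, so the sign is −

1. 74.505500, -156.267833
2. -42.264167, -178.744000
3. 89.450965, -96.969400
4. -14.490667, 102.821833
5. -71.077733, -100.041705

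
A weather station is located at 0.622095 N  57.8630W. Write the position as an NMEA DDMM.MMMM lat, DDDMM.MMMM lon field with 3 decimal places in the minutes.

0037.326,N / 05751.780,W

Latitude: fractional part 0.622095 → 37.32570 minutes
Longitude: fractional part 0.863000 → 51.78000 minutes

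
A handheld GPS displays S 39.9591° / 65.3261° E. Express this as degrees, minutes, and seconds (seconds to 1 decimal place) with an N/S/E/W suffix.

Lat: 0.959100 × 60 = 57.54600′ → 57′, remainder × 60 = 32.760″
Longitude: 0.326100 × 60 = 19.56600′ → 19′, remainder × 60 = 33.960″

39°57′32.8″ S, 65°19′34.0″ E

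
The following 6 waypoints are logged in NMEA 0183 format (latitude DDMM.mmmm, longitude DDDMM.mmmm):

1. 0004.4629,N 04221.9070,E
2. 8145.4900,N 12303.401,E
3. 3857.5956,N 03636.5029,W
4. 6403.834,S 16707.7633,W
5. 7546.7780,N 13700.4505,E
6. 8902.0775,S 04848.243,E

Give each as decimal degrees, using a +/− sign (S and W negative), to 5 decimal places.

1. 0.07438, 42.36512
2. 81.75817, 123.05668
3. 38.95993, -36.60838
4. -64.06390, -167.12939
5. 75.77963, 137.00751
6. -89.03463, 48.80405

Point 1:
  Latitude: degrees = first 2 digits = 0, minutes = 4.4629; 0 + 4.4629/60 = 0.074382
  N ⇒ keep positive
  Lon: degrees = first 3 digits = 42, minutes = 21.907; 42 + 21.907/60 = 42.365117
  E → positive
Point 2:
  Latitude: degrees = first 2 digits = 81, minutes = 45.49; 81 + 45.49/60 = 81.758167
  N ⇒ keep positive
  λ: split at 3 digits → 123° and 3.401′; 123 + 3.401/60 = 123.056683
  E → positive
Point 3:
  Latitude: split at 2 digits → 38° and 57.5956′; 38 + 57.5956/60 = 38.959927
  N ⇒ keep positive
  Longitude: degrees = first 3 digits = 36, minutes = 36.5029; 36 + 36.5029/60 = 36.608382
  W ⇒ negate
Point 4:
  Lat: split at 2 digits → 64° and 3.834′; 64 + 3.834/60 = 64.063900
  hemisphere S, so the sign is −
  Longitude: degrees = first 3 digits = 167, minutes = 7.7633; 167 + 7.7633/60 = 167.129388
  W → negative
Point 5:
  Lat: split at 2 digits → 75° and 46.778′; 75 + 46.778/60 = 75.779633
  N ⇒ keep positive
  λ: split at 3 digits → 137° and 0.4505′; 137 + 0.4505/60 = 137.007508
  E → positive
Point 6:
  Lat: degrees = first 2 digits = 89, minutes = 2.0775; 89 + 2.0775/60 = 89.034625
  S → negative
  Lon: split at 3 digits → 048° and 48.243′; 48 + 48.243/60 = 48.804050
  E → positive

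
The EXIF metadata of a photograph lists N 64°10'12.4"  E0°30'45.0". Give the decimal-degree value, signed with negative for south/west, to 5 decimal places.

64.17011, 0.51250

φ: 64 + 10/60 + 12.4/3600 = 64.170111
N ⇒ keep positive
Lon: 0° + 30/60 + 45/3600 = 0 + 0.500000 + 0.012500 = 0.512500
E ⇒ keep positive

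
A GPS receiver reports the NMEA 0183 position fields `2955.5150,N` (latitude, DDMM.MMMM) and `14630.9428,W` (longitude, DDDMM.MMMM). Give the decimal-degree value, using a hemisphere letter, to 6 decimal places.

29.925250° N, 146.515713° W

φ: split at 2 digits → 29° and 55.515′; 29 + 55.515/60 = 29.9252500
Lon: split at 3 digits → 146° and 30.9428′; 146 + 30.9428/60 = 146.5157133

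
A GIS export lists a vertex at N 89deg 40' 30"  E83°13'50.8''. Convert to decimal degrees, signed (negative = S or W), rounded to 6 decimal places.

89.675000, 83.230778

Latitude: 89° + 40/60 + 30/3600 = 89 + 0.666667 + 0.008333 = 89.6750000
N → positive
λ: 83 + 13/60 + 50.8/3600 = 83.2307778
E ⇒ keep positive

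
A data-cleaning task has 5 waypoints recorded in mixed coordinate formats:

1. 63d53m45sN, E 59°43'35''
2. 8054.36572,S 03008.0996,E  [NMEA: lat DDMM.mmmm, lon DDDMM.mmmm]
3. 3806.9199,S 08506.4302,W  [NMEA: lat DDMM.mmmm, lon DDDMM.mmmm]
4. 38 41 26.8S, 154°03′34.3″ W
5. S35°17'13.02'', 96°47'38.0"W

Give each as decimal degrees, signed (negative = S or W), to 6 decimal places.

1. 63.895833, 59.726389
2. -80.906095, 30.134993
3. -38.115332, -85.107170
4. -38.690778, -154.059528
5. -35.286950, -96.793889

Point 1:
  Lat: 63° + 53/60 + 45/3600 = 63 + 0.883333 + 0.012500 = 63.8958333
  N ⇒ keep positive
  λ: 43′ + 35″ = 43.58333′; 59 + 43.58333/60 = 59.7263889
  E → positive
Point 2:
  φ: degrees = first 2 digits = 80, minutes = 54.36572; 80 + 54.36572/60 = 80.9060953
  S → negative
  Longitude: split at 3 digits → 030° and 8.0996′; 30 + 8.0996/60 = 30.1349933
  E → positive
Point 3:
  Latitude: split at 2 digits → 38° and 6.9199′; 38 + 6.9199/60 = 38.1153317
  S ⇒ negate
  Lon: split at 3 digits → 085° and 6.4302′; 85 + 6.4302/60 = 85.1071700
  hemisphere W, so the sign is −
Point 4:
  Lat: 38 + 41/60 + 26.8/3600 = 38.6907778
  S ⇒ negate
  Longitude: 3′ + 34.3″ = 3.57167′; 154 + 3.57167/60 = 154.0595278
  W ⇒ negate
Point 5:
  φ: 17′ + 13.02″ = 17.21700′; 35 + 17.21700/60 = 35.2869500
  hemisphere S, so the sign is −
  Lon: 96 + 47/60 + 38/3600 = 96.7938889
  W → negative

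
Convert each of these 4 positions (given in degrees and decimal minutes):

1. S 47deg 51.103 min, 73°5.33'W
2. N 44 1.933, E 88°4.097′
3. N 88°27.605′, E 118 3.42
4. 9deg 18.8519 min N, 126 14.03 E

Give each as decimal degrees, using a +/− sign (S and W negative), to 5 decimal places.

1. -47.85172, -73.08883
2. 44.03222, 88.06828
3. 88.46008, 118.05700
4. 9.31420, 126.23383

Point 1:
  φ: 47 + 51.103/60 = 47.851717
  hemisphere S, so the sign is −
  λ: 73 + 5.33/60 = 73.088833
  W ⇒ negate
Point 2:
  Latitude: 1.933′ = 0.032217°; total 44.032217
  N → positive
  Lon: 4.097′ = 0.068283°; total 88.068283
  E → positive
Point 3:
  Lat: 27.605′ = 0.460083°; total 88.460083
  N ⇒ keep positive
  Longitude: 3.42′ = 0.057000°; total 118.057000
  E → positive
Point 4:
  Latitude: 18.8519′ = 0.314198°; total 9.314198
  N → positive
  Longitude: 126 + 14.03/60 = 126.233833
  E → positive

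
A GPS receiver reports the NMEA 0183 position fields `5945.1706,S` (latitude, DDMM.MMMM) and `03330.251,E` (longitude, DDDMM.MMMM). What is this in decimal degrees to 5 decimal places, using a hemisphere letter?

59.75284° S, 33.50418° E

Lat: split at 2 digits → 59° and 45.1706′; 59 + 45.1706/60 = 59.752843
Lon: split at 3 digits → 033° and 30.251′; 33 + 30.251/60 = 33.504183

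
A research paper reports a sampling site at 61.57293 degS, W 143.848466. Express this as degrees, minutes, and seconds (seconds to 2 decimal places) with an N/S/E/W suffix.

Lat: 0.572930° → 34.37580′; 0.37580 × 60 = 22.5480″
Lon: whole degrees 143; 50.90796′ → 50′ and 54.4776″

61°34′22.55″ S, 143°50′54.48″ W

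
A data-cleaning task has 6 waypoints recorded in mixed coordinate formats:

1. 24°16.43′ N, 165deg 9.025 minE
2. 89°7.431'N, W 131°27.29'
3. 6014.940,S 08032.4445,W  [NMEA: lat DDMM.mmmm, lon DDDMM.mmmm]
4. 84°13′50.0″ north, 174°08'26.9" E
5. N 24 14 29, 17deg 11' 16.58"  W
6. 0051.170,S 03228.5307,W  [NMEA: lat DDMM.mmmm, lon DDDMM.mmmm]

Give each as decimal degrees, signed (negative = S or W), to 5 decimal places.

Point 1:
  φ: 16.43′ = 0.273833°; total 24.273833
  N ⇒ keep positive
  λ: 9.025′ = 0.150417°; total 165.150417
  E ⇒ keep positive
Point 2:
  φ: 7.431′ = 0.123850°; total 89.123850
  N → positive
  Lon: 131 + 27.29/60 = 131.454833
  W ⇒ negate
Point 3:
  Lat: split at 2 digits → 60° and 14.94′; 60 + 14.94/60 = 60.249000
  S ⇒ negate
  Longitude: degrees = first 3 digits = 80, minutes = 32.4445; 80 + 32.4445/60 = 80.540742
  hemisphere W, so the sign is −
Point 4:
  Latitude: 84 + 13/60 + 50/3600 = 84.230556
  N → positive
  λ: 8′ + 26.9″ = 8.44833′; 174 + 8.44833/60 = 174.140806
  E ⇒ keep positive
Point 5:
  Lat: 14′ + 29″ = 14.48333′; 24 + 14.48333/60 = 24.241389
  N ⇒ keep positive
  λ: 17 + 11/60 + 16.58/3600 = 17.187939
  W ⇒ negate
Point 6:
  Latitude: degrees = first 2 digits = 0, minutes = 51.17; 0 + 51.17/60 = 0.852833
  S ⇒ negate
  Longitude: degrees = first 3 digits = 32, minutes = 28.5307; 32 + 28.5307/60 = 32.475512
  W ⇒ negate

1. 24.27383, 165.15042
2. 89.12385, -131.45483
3. -60.24900, -80.54074
4. 84.23056, 174.14081
5. 24.24139, -17.18794
6. -0.85283, -32.47551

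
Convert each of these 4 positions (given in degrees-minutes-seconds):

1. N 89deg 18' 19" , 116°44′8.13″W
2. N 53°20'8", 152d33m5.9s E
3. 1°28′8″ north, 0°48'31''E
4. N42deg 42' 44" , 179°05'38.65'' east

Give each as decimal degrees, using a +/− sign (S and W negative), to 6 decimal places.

1. 89.305278, -116.735592
2. 53.335556, 152.551639
3. 1.468889, 0.808611
4. 42.712222, 179.094069

Point 1:
  Lat: 89 + 18/60 + 19/3600 = 89.3052778
  N ⇒ keep positive
  λ: 116 + 44/60 + 8.13/3600 = 116.7355917
  W → negative
Point 2:
  Latitude: 53° + 20/60 + 8/3600 = 53 + 0.333333 + 0.002222 = 53.3355556
  N → positive
  Lon: 152° + 33/60 + 5.9/3600 = 152 + 0.550000 + 0.001639 = 152.5516389
  E → positive
Point 3:
  φ: 1° + 28/60 + 8/3600 = 1 + 0.466667 + 0.002222 = 1.4688889
  N ⇒ keep positive
  Longitude: 48′ + 31″ = 48.51667′; 0 + 48.51667/60 = 0.8086111
  E ⇒ keep positive
Point 4:
  Lat: 42′ + 44″ = 42.73333′; 42 + 42.73333/60 = 42.7122222
  N → positive
  Lon: 179 + 5/60 + 38.65/3600 = 179.0940694
  E → positive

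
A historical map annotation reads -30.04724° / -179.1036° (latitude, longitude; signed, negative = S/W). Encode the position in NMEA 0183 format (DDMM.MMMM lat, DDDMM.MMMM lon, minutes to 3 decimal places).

Latitude is negative → S; |value| = 30.047240
Latitude: 30° + 0.047240 × 60 = 30° 2.83440′
Longitude is negative → W; |value| = 179.103600
λ: 179° + 0.103600 × 60 = 179° 6.21600′

3002.834,S / 17906.216,W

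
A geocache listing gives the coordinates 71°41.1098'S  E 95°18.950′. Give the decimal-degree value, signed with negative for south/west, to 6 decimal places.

-71.685163, 95.315833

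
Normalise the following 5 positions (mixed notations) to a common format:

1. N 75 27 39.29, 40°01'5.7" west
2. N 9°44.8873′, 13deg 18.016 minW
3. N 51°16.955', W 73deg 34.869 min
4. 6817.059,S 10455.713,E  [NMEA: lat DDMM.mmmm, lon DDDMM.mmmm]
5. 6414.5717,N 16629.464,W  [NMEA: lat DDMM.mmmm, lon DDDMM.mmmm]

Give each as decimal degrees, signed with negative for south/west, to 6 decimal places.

1. 75.460914, -40.018250
2. 9.748122, -13.300267
3. 51.282583, -73.581150
4. -68.284317, 104.928550
5. 64.242862, -166.491067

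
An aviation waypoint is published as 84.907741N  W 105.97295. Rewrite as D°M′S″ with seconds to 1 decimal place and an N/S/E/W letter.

84°54′27.9″ N, 105°58′22.6″ W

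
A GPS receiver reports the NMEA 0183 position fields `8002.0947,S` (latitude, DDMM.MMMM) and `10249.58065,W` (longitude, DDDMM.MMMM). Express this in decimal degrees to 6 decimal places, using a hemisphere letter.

80.034912° S, 102.826344° W

Lat: degrees = first 2 digits = 80, minutes = 2.0947; 80 + 2.0947/60 = 80.0349117
λ: split at 3 digits → 102° and 49.58065′; 102 + 49.58065/60 = 102.8263442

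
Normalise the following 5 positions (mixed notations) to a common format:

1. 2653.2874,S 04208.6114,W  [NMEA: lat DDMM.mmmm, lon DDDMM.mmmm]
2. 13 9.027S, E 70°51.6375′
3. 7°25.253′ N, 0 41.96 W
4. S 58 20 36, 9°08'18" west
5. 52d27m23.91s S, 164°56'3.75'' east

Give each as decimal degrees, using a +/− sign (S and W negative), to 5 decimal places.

Point 1:
  Latitude: degrees = first 2 digits = 26, minutes = 53.2874; 26 + 53.2874/60 = 26.888123
  S ⇒ negate
  Longitude: degrees = first 3 digits = 42, minutes = 8.6114; 42 + 8.6114/60 = 42.143523
  hemisphere W, so the sign is −
Point 2:
  Latitude: 9.027′ = 0.150450°; total 13.150450
  hemisphere S, so the sign is −
  λ: 70 + 51.6375/60 = 70.860625
  E → positive
Point 3:
  φ: 25.253′ = 0.420883°; total 7.420883
  N → positive
  Longitude: 0 + 41.96/60 = 0.699333
  W ⇒ negate
Point 4:
  Lat: 58 + 20/60 + 36/3600 = 58.343333
  S → negative
  Lon: 9° + 8/60 + 18/3600 = 9 + 0.133333 + 0.005000 = 9.138333
  W → negative
Point 5:
  Latitude: 27′ + 23.91″ = 27.39850′; 52 + 27.39850/60 = 52.456642
  hemisphere S, so the sign is −
  Lon: 164° + 56/60 + 3.75/3600 = 164 + 0.933333 + 0.001042 = 164.934375
  E ⇒ keep positive

1. -26.88812, -42.14352
2. -13.15045, 70.86063
3. 7.42088, -0.69933
4. -58.34333, -9.13833
5. -52.45664, 164.93438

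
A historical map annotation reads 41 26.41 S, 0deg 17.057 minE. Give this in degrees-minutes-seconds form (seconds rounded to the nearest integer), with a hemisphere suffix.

φ: fractional minutes 0.41000 × 60 = 24.60″
λ: fractional minutes 0.05700 × 60 = 3.42″

41°26′25″ S, 0°17′3″ E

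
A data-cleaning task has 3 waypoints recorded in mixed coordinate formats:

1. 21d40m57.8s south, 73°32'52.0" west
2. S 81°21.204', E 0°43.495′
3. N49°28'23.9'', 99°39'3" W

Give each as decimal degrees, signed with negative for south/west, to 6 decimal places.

Point 1:
  Lat: 21° + 40/60 + 57.8/3600 = 21 + 0.666667 + 0.016056 = 21.6827222
  hemisphere S, so the sign is −
  Lon: 73° + 32/60 + 52/3600 = 73 + 0.533333 + 0.014444 = 73.5477778
  W → negative
Point 2:
  Latitude: 21.204′ = 0.353400°; total 81.3534000
  hemisphere S, so the sign is −
  Longitude: 0 + 43.495/60 = 0.7249167
  E → positive
Point 3:
  Latitude: 49 + 28/60 + 23.9/3600 = 49.4733056
  N → positive
  λ: 99° + 39/60 + 3/3600 = 99 + 0.650000 + 0.000833 = 99.6508333
  hemisphere W, so the sign is −

1. -21.682722, -73.547778
2. -81.353400, 0.724917
3. 49.473306, -99.650833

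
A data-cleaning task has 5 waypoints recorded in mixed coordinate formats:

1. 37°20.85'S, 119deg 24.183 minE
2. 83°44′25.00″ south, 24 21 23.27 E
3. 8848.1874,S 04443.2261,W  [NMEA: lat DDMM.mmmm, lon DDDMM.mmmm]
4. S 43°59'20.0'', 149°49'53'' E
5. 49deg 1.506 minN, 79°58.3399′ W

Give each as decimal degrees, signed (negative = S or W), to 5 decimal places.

Point 1:
  Lat: 37 + 20.85/60 = 37.347500
  S → negative
  Lon: 119 + 24.183/60 = 119.403050
  E → positive
Point 2:
  Lat: 83 + 44/60 + 25/3600 = 83.740278
  S ⇒ negate
  Longitude: 24° + 21/60 + 23.27/3600 = 24 + 0.350000 + 0.006464 = 24.356464
  E ⇒ keep positive
Point 3:
  φ: degrees = first 2 digits = 88, minutes = 48.1874; 88 + 48.1874/60 = 88.803123
  S → negative
  λ: degrees = first 3 digits = 44, minutes = 43.2261; 44 + 43.2261/60 = 44.720435
  W ⇒ negate
Point 4:
  φ: 43° + 59/60 + 20/3600 = 43 + 0.983333 + 0.005556 = 43.988889
  S ⇒ negate
  Lon: 149 + 49/60 + 53/3600 = 149.831389
  E → positive
Point 5:
  φ: 1.506′ = 0.025100°; total 49.025100
  N → positive
  Longitude: 58.3399′ = 0.972332°; total 79.972332
  hemisphere W, so the sign is −

1. -37.34750, 119.40305
2. -83.74028, 24.35646
3. -88.80312, -44.72044
4. -43.98889, 149.83139
5. 49.02510, -79.97233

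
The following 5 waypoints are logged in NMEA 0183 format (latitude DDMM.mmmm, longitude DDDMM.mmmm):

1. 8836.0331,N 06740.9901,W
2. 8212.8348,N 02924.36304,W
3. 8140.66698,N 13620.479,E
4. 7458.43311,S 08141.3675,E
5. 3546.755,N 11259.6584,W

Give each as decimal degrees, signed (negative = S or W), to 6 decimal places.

1. 88.600552, -67.683168
2. 82.213913, -29.406051
3. 81.677783, 136.341317
4. -74.973885, 81.689458
5. 35.779250, -112.994307

Point 1:
  Lat: degrees = first 2 digits = 88, minutes = 36.0331; 88 + 36.0331/60 = 88.6005517
  N ⇒ keep positive
  Longitude: degrees = first 3 digits = 67, minutes = 40.9901; 67 + 40.9901/60 = 67.6831683
  W ⇒ negate
Point 2:
  Lat: split at 2 digits → 82° and 12.8348′; 82 + 12.8348/60 = 82.2139133
  N ⇒ keep positive
  λ: degrees = first 3 digits = 29, minutes = 24.36304; 29 + 24.36304/60 = 29.4060507
  W ⇒ negate
Point 3:
  Lat: degrees = first 2 digits = 81, minutes = 40.66698; 81 + 40.66698/60 = 81.6777830
  N ⇒ keep positive
  λ: degrees = first 3 digits = 136, minutes = 20.479; 136 + 20.479/60 = 136.3413167
  E → positive
Point 4:
  φ: degrees = first 2 digits = 74, minutes = 58.43311; 74 + 58.43311/60 = 74.9738852
  S → negative
  λ: split at 3 digits → 081° and 41.3675′; 81 + 41.3675/60 = 81.6894583
  E → positive
Point 5:
  Latitude: degrees = first 2 digits = 35, minutes = 46.755; 35 + 46.755/60 = 35.7792500
  N ⇒ keep positive
  Lon: degrees = first 3 digits = 112, minutes = 59.6584; 112 + 59.6584/60 = 112.9943067
  W ⇒ negate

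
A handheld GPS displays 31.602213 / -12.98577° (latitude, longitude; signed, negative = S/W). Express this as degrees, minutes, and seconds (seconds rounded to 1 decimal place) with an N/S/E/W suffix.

Lat: whole degrees 31; 36.13278′ → 36′ and 7.967″
Longitude is negative → W; |value| = 12.985770
λ: 0.985770° → 59.14620′; 0.14620 × 60 = 8.772″

31°36′8.0″ N, 12°59′8.8″ W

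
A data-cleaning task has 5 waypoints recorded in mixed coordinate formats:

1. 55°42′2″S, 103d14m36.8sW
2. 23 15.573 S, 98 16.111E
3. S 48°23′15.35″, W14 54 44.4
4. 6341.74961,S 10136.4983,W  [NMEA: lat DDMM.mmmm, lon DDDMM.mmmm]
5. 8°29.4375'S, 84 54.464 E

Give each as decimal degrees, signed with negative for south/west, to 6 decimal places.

1. -55.700556, -103.243556
2. -23.259550, 98.268517
3. -48.387597, -14.912333
4. -63.695827, -101.608305
5. -8.490625, 84.907733

Point 1:
  φ: 42′ + 2″ = 42.03333′; 55 + 42.03333/60 = 55.7005556
  hemisphere S, so the sign is −
  Lon: 103° + 14/60 + 36.8/3600 = 103 + 0.233333 + 0.010222 = 103.2435556
  hemisphere W, so the sign is −
Point 2:
  φ: 23 + 15.573/60 = 23.2595500
  hemisphere S, so the sign is −
  λ: 98 + 16.111/60 = 98.2685167
  E → positive
Point 3:
  φ: 48 + 23/60 + 15.35/3600 = 48.3875972
  S ⇒ negate
  λ: 14° + 54/60 + 44.4/3600 = 14 + 0.900000 + 0.012333 = 14.9123333
  hemisphere W, so the sign is −
Point 4:
  Latitude: degrees = first 2 digits = 63, minutes = 41.74961; 63 + 41.74961/60 = 63.6958268
  S → negative
  Longitude: split at 3 digits → 101° and 36.4983′; 101 + 36.4983/60 = 101.6083050
  hemisphere W, so the sign is −
Point 5:
  φ: 8 + 29.4375/60 = 8.4906250
  hemisphere S, so the sign is −
  λ: 84 + 54.464/60 = 84.9077333
  E ⇒ keep positive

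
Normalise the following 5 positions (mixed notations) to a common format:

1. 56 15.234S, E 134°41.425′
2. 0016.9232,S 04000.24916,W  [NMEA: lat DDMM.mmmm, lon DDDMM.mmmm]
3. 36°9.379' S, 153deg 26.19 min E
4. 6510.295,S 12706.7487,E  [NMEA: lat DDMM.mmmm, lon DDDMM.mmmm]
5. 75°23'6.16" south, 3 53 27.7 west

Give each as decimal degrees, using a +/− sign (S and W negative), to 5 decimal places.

Point 1:
  Lat: 56 + 15.234/60 = 56.253900
  hemisphere S, so the sign is −
  Longitude: 41.425′ = 0.690417°; total 134.690417
  E → positive
Point 2:
  Latitude: degrees = first 2 digits = 0, minutes = 16.9232; 0 + 16.9232/60 = 0.282053
  S ⇒ negate
  Lon: degrees = first 3 digits = 40, minutes = 0.24916; 40 + 0.24916/60 = 40.004153
  hemisphere W, so the sign is −
Point 3:
  φ: 9.379′ = 0.156317°; total 36.156317
  S → negative
  Lon: 26.19′ = 0.436500°; total 153.436500
  E ⇒ keep positive
Point 4:
  Lat: degrees = first 2 digits = 65, minutes = 10.295; 65 + 10.295/60 = 65.171583
  hemisphere S, so the sign is −
  Longitude: split at 3 digits → 127° and 6.7487′; 127 + 6.7487/60 = 127.112478
  E ⇒ keep positive
Point 5:
  φ: 75° + 23/60 + 6.16/3600 = 75 + 0.383333 + 0.001711 = 75.385044
  hemisphere S, so the sign is −
  λ: 53′ + 27.7″ = 53.46167′; 3 + 53.46167/60 = 3.891028
  W → negative

1. -56.25390, 134.69042
2. -0.28205, -40.00415
3. -36.15632, 153.43650
4. -65.17158, 127.11248
5. -75.38504, -3.89103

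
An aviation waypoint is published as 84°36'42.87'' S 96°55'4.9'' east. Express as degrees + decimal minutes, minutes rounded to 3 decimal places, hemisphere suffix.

84° 36.715′ S, 96° 55.082′ E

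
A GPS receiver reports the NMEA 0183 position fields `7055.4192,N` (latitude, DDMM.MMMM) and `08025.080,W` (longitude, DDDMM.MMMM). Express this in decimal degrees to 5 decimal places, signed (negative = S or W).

70.92365, -80.41800

Latitude: split at 2 digits → 70° and 55.4192′; 70 + 55.4192/60 = 70.923653
N ⇒ keep positive
Lon: degrees = first 3 digits = 80, minutes = 25.08; 80 + 25.08/60 = 80.418000
hemisphere W, so the sign is −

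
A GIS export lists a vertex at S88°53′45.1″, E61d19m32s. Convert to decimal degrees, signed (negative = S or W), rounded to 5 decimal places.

φ: 88° + 53/60 + 45.1/3600 = 88 + 0.883333 + 0.012528 = 88.895861
S ⇒ negate
λ: 61 + 19/60 + 32/3600 = 61.325556
E → positive

-88.89586, 61.32556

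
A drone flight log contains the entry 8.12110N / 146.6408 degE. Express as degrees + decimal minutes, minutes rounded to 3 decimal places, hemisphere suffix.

Latitude: 8° + 0.121100 × 60 = 8° 7.26600′
Lon: 146° + 0.640800 × 60 = 146° 38.44800′

8° 7.266′ N, 146° 38.448′ E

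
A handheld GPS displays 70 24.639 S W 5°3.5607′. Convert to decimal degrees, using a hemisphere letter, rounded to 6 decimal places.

70.410650° S, 5.059345° W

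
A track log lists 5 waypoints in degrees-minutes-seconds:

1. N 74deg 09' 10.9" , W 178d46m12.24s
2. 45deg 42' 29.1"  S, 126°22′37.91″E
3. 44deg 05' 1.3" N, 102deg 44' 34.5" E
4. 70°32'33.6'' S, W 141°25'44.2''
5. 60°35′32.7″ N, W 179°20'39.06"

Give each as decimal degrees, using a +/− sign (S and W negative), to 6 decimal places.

Point 1:
  Lat: 74 + 9/60 + 10.9/3600 = 74.1530278
  N ⇒ keep positive
  Lon: 178 + 46/60 + 12.24/3600 = 178.7700667
  W → negative
Point 2:
  Lat: 42′ + 29.1″ = 42.48500′; 45 + 42.48500/60 = 45.7080833
  S ⇒ negate
  Lon: 126° + 22/60 + 37.91/3600 = 126 + 0.366667 + 0.010531 = 126.3771972
  E ⇒ keep positive
Point 3:
  φ: 44 + 5/60 + 1.3/3600 = 44.0836944
  N ⇒ keep positive
  Lon: 44′ + 34.5″ = 44.57500′; 102 + 44.57500/60 = 102.7429167
  E → positive
Point 4:
  Latitude: 70° + 32/60 + 33.6/3600 = 70 + 0.533333 + 0.009333 = 70.5426667
  hemisphere S, so the sign is −
  Lon: 141 + 25/60 + 44.2/3600 = 141.4289444
  W → negative
Point 5:
  Lat: 35′ + 32.7″ = 35.54500′; 60 + 35.54500/60 = 60.5924167
  N ⇒ keep positive
  λ: 20′ + 39.06″ = 20.65100′; 179 + 20.65100/60 = 179.3441833
  W ⇒ negate

1. 74.153028, -178.770067
2. -45.708083, 126.377197
3. 44.083694, 102.742917
4. -70.542667, -141.428944
5. 60.592417, -179.344183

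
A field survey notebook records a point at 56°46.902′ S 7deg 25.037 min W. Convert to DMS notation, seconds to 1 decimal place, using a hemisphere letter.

56°46′54.1″ S, 7°25′2.2″ W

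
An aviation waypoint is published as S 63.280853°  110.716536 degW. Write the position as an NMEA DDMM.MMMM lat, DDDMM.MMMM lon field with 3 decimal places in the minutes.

6316.851,S / 11042.992,W

φ: minutes = (63.280853 − 63) × 60 = 16.85118
λ: minutes = (110.716536 − 110) × 60 = 42.99216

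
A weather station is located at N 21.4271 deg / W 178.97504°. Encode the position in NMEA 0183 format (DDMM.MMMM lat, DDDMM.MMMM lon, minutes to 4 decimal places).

Latitude: minutes = (21.427100 − 21) × 60 = 25.626000
Longitude: fractional part 0.975040 → 58.502400 minutes

2125.6260,N / 17858.5024,W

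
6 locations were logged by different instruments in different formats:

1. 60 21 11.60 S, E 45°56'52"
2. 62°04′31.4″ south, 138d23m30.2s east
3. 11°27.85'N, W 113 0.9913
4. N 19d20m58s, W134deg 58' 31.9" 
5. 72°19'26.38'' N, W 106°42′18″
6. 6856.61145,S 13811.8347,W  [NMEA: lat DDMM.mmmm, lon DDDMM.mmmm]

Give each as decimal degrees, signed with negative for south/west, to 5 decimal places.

Point 1:
  φ: 60° + 21/60 + 11.6/3600 = 60 + 0.350000 + 0.003222 = 60.353222
  S ⇒ negate
  Lon: 45 + 56/60 + 52/3600 = 45.947778
  E → positive
Point 2:
  Lat: 62° + 4/60 + 31.4/3600 = 62 + 0.066667 + 0.008722 = 62.075389
  S ⇒ negate
  Longitude: 138 + 23/60 + 30.2/3600 = 138.391722
  E → positive
Point 3:
  φ: 27.85′ = 0.464167°; total 11.464167
  N ⇒ keep positive
  Longitude: 0.9913′ = 0.016522°; total 113.016522
  hemisphere W, so the sign is −
Point 4:
  Lat: 19 + 20/60 + 58/3600 = 19.349444
  N ⇒ keep positive
  Lon: 58′ + 31.9″ = 58.53167′; 134 + 58.53167/60 = 134.975528
  W ⇒ negate
Point 5:
  Latitude: 19′ + 26.38″ = 19.43967′; 72 + 19.43967/60 = 72.323994
  N → positive
  Lon: 42′ + 18″ = 42.30000′; 106 + 42.30000/60 = 106.705000
  W → negative
Point 6:
  Lat: split at 2 digits → 68° and 56.61145′; 68 + 56.61145/60 = 68.943524
  S ⇒ negate
  Longitude: degrees = first 3 digits = 138, minutes = 11.8347; 138 + 11.8347/60 = 138.197245
  W ⇒ negate

1. -60.35322, 45.94778
2. -62.07539, 138.39172
3. 11.46417, -113.01652
4. 19.34944, -134.97553
5. 72.32399, -106.70500
6. -68.94352, -138.19725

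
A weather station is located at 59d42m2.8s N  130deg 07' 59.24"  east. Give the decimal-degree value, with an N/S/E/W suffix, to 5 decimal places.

59.70078° N, 130.13312° E

φ: 42′ + 2.8″ = 42.04667′; 59 + 42.04667/60 = 59.700778
Longitude: 7′ + 59.24″ = 7.98733′; 130 + 7.98733/60 = 130.133122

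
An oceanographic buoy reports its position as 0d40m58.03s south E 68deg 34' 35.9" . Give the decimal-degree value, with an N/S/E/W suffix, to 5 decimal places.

Latitude: 0° + 40/60 + 58.03/3600 = 0 + 0.666667 + 0.016119 = 0.682786
Longitude: 68° + 34/60 + 35.9/3600 = 68 + 0.566667 + 0.009972 = 68.576639

0.68279° S, 68.57664° E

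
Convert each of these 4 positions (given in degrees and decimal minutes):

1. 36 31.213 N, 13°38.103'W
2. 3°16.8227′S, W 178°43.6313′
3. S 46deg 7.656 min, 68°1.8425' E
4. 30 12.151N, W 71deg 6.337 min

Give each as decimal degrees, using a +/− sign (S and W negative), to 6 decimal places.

Point 1:
  Lat: 36 + 31.213/60 = 36.5202167
  N ⇒ keep positive
  Longitude: 13 + 38.103/60 = 13.6350500
  W ⇒ negate
Point 2:
  φ: 3 + 16.8227/60 = 3.2803783
  S ⇒ negate
  Lon: 178 + 43.6313/60 = 178.7271883
  W ⇒ negate
Point 3:
  φ: 7.656′ = 0.127600°; total 46.1276000
  hemisphere S, so the sign is −
  Longitude: 68 + 1.8425/60 = 68.0307083
  E → positive
Point 4:
  Latitude: 30 + 12.151/60 = 30.2025167
  N ⇒ keep positive
  Lon: 71 + 6.337/60 = 71.1056167
  W ⇒ negate

1. 36.520217, -13.635050
2. -3.280378, -178.727188
3. -46.127600, 68.030708
4. 30.202517, -71.105617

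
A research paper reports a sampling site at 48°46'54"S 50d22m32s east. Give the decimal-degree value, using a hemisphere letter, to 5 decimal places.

φ: 48° + 46/60 + 54/3600 = 48 + 0.766667 + 0.015000 = 48.781667
Lon: 50° + 22/60 + 32/3600 = 50 + 0.366667 + 0.008889 = 50.375556

48.78167° S, 50.37556° E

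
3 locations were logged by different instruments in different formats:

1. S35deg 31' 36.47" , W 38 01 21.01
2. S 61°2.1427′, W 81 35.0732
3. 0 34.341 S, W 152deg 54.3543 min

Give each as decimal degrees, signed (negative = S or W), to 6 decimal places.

Point 1:
  Lat: 35 + 31/60 + 36.47/3600 = 35.5267972
  hemisphere S, so the sign is −
  Lon: 38 + 1/60 + 21.01/3600 = 38.0225028
  W → negative
Point 2:
  Latitude: 2.1427′ = 0.035712°; total 61.0357117
  S → negative
  Lon: 35.0732′ = 0.584553°; total 81.5845533
  W → negative
Point 3:
  φ: 0 + 34.341/60 = 0.5723500
  S → negative
  Lon: 54.3543′ = 0.905905°; total 152.9059050
  hemisphere W, so the sign is −

1. -35.526797, -38.022503
2. -61.035712, -81.584553
3. -0.572350, -152.905905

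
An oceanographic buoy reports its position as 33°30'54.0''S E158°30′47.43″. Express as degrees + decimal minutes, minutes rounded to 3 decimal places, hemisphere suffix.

33° 30.900′ S, 158° 30.791′ E

Latitude: 30 + 54/60 = 30.90000′
λ: 30 + 47.43/60 = 30.79050′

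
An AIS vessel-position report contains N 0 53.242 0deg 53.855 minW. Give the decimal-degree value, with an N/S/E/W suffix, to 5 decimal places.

0.88737° N, 0.89758° W

Latitude: 53.242′ = 0.887367°; total 0.887367
Longitude: 53.855′ = 0.897583°; total 0.897583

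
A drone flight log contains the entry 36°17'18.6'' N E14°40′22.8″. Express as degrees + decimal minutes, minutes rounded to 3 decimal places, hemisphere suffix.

36° 17.310′ N, 14° 40.380′ E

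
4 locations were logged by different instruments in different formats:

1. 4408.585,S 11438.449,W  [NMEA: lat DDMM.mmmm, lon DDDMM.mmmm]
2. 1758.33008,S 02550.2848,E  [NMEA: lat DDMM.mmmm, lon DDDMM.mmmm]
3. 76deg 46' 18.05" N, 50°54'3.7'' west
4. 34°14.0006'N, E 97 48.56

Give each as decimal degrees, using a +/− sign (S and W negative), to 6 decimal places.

1. -44.143083, -114.640817
2. -17.972168, 25.838080
3. 76.771681, -50.901028
4. 34.233343, 97.809333

Point 1:
  φ: degrees = first 2 digits = 44, minutes = 8.585; 44 + 8.585/60 = 44.1430833
  S ⇒ negate
  Longitude: split at 3 digits → 114° and 38.449′; 114 + 38.449/60 = 114.6408167
  hemisphere W, so the sign is −
Point 2:
  φ: split at 2 digits → 17° and 58.33008′; 17 + 58.33008/60 = 17.9721680
  hemisphere S, so the sign is −
  Lon: degrees = first 3 digits = 25, minutes = 50.2848; 25 + 50.2848/60 = 25.8380800
  E ⇒ keep positive
Point 3:
  φ: 76° + 46/60 + 18.05/3600 = 76 + 0.766667 + 0.005014 = 76.7716806
  N → positive
  Lon: 50° + 54/60 + 3.7/3600 = 50 + 0.900000 + 0.001028 = 50.9010278
  W → negative
Point 4:
  φ: 34 + 14.0006/60 = 34.2333433
  N → positive
  Lon: 48.56′ = 0.809333°; total 97.8093333
  E → positive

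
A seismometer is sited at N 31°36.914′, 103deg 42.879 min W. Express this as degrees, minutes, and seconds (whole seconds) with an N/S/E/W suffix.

31°36′55″ N, 103°42′53″ W

Lat: fractional minutes 0.91400 × 60 = 54.84″
Lon: 42.87900′ → 42′ and 0.87900 × 60 = 52.74″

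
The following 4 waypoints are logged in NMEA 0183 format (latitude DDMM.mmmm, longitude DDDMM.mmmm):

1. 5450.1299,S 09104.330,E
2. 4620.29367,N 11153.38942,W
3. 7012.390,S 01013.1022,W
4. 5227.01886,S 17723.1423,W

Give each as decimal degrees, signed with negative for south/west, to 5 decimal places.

Point 1:
  Lat: degrees = first 2 digits = 54, minutes = 50.1299; 54 + 50.1299/60 = 54.835498
  S → negative
  Lon: split at 3 digits → 091° and 4.33′; 91 + 4.33/60 = 91.072167
  E → positive
Point 2:
  Lat: split at 2 digits → 46° and 20.29367′; 46 + 20.29367/60 = 46.338228
  N → positive
  Longitude: split at 3 digits → 111° and 53.38942′; 111 + 53.38942/60 = 111.889824
  W ⇒ negate
Point 3:
  φ: split at 2 digits → 70° and 12.39′; 70 + 12.39/60 = 70.206500
  hemisphere S, so the sign is −
  Longitude: split at 3 digits → 010° and 13.1022′; 10 + 13.1022/60 = 10.218370
  hemisphere W, so the sign is −
Point 4:
  φ: degrees = first 2 digits = 52, minutes = 27.01886; 52 + 27.01886/60 = 52.450314
  S → negative
  λ: degrees = first 3 digits = 177, minutes = 23.1423; 177 + 23.1423/60 = 177.385705
  hemisphere W, so the sign is −

1. -54.83550, 91.07217
2. 46.33823, -111.88982
3. -70.20650, -10.21837
4. -52.45031, -177.38571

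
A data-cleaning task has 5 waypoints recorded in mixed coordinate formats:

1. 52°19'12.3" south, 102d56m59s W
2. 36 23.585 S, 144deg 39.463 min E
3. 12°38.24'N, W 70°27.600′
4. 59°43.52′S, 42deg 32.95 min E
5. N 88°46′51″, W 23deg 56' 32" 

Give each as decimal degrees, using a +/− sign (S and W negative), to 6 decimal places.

1. -52.320083, -102.949722
2. -36.393083, 144.657717
3. 12.637333, -70.460000
4. -59.725333, 42.549167
5. 88.780833, -23.942222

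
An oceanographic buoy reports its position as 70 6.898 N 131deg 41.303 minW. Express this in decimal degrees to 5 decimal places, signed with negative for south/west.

70.11497, -131.68838

Latitude: 6.898′ = 0.114967°; total 70.114967
N ⇒ keep positive
Lon: 131 + 41.303/60 = 131.688383
W ⇒ negate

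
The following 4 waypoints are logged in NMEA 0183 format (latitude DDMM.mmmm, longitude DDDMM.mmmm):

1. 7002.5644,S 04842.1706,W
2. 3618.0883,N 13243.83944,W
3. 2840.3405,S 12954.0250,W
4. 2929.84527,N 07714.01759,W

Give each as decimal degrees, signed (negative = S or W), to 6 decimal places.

Point 1:
  Lat: degrees = first 2 digits = 70, minutes = 2.5644; 70 + 2.5644/60 = 70.0427400
  hemisphere S, so the sign is −
  λ: degrees = first 3 digits = 48, minutes = 42.1706; 48 + 42.1706/60 = 48.7028433
  hemisphere W, so the sign is −
Point 2:
  Lat: degrees = first 2 digits = 36, minutes = 18.0883; 36 + 18.0883/60 = 36.3014717
  N ⇒ keep positive
  Lon: split at 3 digits → 132° and 43.83944′; 132 + 43.83944/60 = 132.7306573
  W ⇒ negate
Point 3:
  Lat: split at 2 digits → 28° and 40.3405′; 28 + 40.3405/60 = 28.6723417
  hemisphere S, so the sign is −
  Longitude: split at 3 digits → 129° and 54.025′; 129 + 54.025/60 = 129.9004167
  hemisphere W, so the sign is −
Point 4:
  φ: split at 2 digits → 29° and 29.84527′; 29 + 29.84527/60 = 29.4974212
  N ⇒ keep positive
  Longitude: split at 3 digits → 077° and 14.01759′; 77 + 14.01759/60 = 77.2336265
  W ⇒ negate

1. -70.042740, -48.702843
2. 36.301472, -132.730657
3. -28.672342, -129.900417
4. 29.497421, -77.233627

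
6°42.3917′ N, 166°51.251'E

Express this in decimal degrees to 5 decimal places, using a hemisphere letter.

6.70653° N, 166.85418° E

Latitude: 42.3917′ = 0.706528°; total 6.706528
Longitude: 51.251′ = 0.854183°; total 166.854183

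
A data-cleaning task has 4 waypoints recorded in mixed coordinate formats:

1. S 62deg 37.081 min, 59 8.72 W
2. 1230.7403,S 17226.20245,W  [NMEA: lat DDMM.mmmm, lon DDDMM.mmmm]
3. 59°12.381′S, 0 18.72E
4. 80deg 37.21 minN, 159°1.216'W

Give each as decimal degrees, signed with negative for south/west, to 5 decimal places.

1. -62.61802, -59.14533
2. -12.51234, -172.43671
3. -59.20635, 0.31200
4. 80.62017, -159.02027

Point 1:
  φ: 62 + 37.081/60 = 62.618017
  S → negative
  Longitude: 8.72′ = 0.145333°; total 59.145333
  hemisphere W, so the sign is −
Point 2:
  φ: degrees = first 2 digits = 12, minutes = 30.7403; 12 + 30.7403/60 = 12.512338
  hemisphere S, so the sign is −
  Lon: split at 3 digits → 172° and 26.20245′; 172 + 26.20245/60 = 172.436708
  W → negative
Point 3:
  Lat: 59 + 12.381/60 = 59.206350
  S → negative
  Lon: 18.72′ = 0.312000°; total 0.312000
  E ⇒ keep positive
Point 4:
  φ: 37.21′ = 0.620167°; total 80.620167
  N → positive
  λ: 159 + 1.216/60 = 159.020267
  W ⇒ negate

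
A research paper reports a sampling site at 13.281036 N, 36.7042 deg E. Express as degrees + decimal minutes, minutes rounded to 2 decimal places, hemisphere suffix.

13° 16.86′ N, 36° 42.25′ E

φ: fractional part 0.281036 → 16.8622 minutes
Longitude: 36° + 0.704200 × 60 = 36° 42.2520′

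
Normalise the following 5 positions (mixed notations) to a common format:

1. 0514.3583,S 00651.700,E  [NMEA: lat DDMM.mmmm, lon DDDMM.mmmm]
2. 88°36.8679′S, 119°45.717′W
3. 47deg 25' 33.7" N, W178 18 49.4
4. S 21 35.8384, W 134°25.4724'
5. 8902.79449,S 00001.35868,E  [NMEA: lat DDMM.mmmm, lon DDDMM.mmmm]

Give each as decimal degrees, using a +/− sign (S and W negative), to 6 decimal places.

1. -5.239305, 6.861667
2. -88.614465, -119.761950
3. 47.426028, -178.313722
4. -21.597307, -134.424540
5. -89.046575, 0.022645

Point 1:
  Latitude: split at 2 digits → 05° and 14.3583′; 5 + 14.3583/60 = 5.2393050
  S ⇒ negate
  Lon: split at 3 digits → 006° and 51.7′; 6 + 51.7/60 = 6.8616667
  E → positive
Point 2:
  φ: 36.8679′ = 0.614465°; total 88.6144650
  hemisphere S, so the sign is −
  Longitude: 119 + 45.717/60 = 119.7619500
  W → negative
Point 3:
  φ: 47 + 25/60 + 33.7/3600 = 47.4260278
  N ⇒ keep positive
  λ: 18′ + 49.4″ = 18.82333′; 178 + 18.82333/60 = 178.3137222
  W ⇒ negate
Point 4:
  φ: 21 + 35.8384/60 = 21.5973067
  S ⇒ negate
  λ: 134 + 25.4724/60 = 134.4245400
  W → negative
Point 5:
  φ: degrees = first 2 digits = 89, minutes = 2.79449; 89 + 2.79449/60 = 89.0465748
  S → negative
  λ: split at 3 digits → 000° and 1.35868′; 0 + 1.35868/60 = 0.0226447
  E ⇒ keep positive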